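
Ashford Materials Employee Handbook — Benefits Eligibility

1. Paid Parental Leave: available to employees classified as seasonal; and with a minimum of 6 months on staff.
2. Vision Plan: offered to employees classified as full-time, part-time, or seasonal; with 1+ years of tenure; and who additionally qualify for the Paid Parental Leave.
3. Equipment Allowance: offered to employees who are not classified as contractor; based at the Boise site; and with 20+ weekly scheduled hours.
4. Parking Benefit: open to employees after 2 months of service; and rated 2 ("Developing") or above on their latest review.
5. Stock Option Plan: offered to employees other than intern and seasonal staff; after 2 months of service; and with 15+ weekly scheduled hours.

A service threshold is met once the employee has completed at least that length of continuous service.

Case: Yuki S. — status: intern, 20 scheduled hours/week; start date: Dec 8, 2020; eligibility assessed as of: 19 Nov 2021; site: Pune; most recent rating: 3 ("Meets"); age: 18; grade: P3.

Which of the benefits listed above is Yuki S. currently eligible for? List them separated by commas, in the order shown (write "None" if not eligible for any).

Parking Benefit

Service from Dec 8, 2020 to 19 Nov 2021: 346 days.
Paid Parental Leave — status intern ✗ (requires seasonal) → not eligible.
Vision Plan — status intern ✗ (requires full-time, part-time, or seasonal) → not eligible.
Equipment Allowance — status intern ✓ (not excluded); site Pune ✗ (not Boise) → not eligible.
Parking Benefit — service 346 days ≥ 2 months (≈60 days) ✓; rating 3 ≥ 2 ✓ → eligible.
Stock Option Plan — status intern ✗ (excluded) → not eligible.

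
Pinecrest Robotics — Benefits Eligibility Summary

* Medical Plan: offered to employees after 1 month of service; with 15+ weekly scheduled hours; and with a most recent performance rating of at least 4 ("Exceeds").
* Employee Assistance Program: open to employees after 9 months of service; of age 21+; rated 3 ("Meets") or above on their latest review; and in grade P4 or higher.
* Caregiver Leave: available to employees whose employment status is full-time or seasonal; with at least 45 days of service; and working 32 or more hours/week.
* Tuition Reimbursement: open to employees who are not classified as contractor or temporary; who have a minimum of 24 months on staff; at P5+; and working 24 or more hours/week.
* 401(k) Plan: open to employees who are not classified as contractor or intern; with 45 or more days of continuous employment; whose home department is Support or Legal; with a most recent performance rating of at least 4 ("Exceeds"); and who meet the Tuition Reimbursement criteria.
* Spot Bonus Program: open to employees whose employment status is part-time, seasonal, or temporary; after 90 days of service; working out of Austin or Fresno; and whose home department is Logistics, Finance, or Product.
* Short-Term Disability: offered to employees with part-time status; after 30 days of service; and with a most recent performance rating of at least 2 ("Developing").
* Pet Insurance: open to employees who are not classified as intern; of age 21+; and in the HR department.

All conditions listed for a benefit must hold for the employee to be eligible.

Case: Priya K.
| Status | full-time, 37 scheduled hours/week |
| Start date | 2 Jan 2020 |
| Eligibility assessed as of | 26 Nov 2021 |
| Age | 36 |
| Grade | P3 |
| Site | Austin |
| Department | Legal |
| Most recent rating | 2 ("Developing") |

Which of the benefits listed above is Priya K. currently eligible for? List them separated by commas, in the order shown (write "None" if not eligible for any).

Caregiver Leave

Service from 2 Jan 2020 to 26 Nov 2021: 694 days.
Medical Plan — service 694 days ≥ 1 month (≈30 days) ✓; 37 hrs/wk ≥ 15 ✓; rating 2 < 4 ✗ → not eligible.
Employee Assistance Program — service 694 days ≥ 9 months (≈270 days) ✓; age 36 ≥ 21 ✓; rating 2 < 3 ✗ → not eligible.
Caregiver Leave — status full-time ✓; service 694 days ≥ 45 days ✓; 37 hrs/wk ≥ 32 ✓ → eligible.
Tuition Reimbursement — status full-time ✓ (not excluded); service 694 days < 24 months (≈720 days) ✗ → not eligible.
401(k) Plan — status full-time ✓ (not excluded); service 694 days ≥ 45 days ✓; dept Legal ✓; rating 2 < 4 ✗ → not eligible.
Spot Bonus Program — status full-time ✗ (requires part-time, seasonal, or temporary) → not eligible.
Short-Term Disability — status full-time ✗ (requires part-time) → not eligible.
Pet Insurance — status full-time ✓ (not excluded); age 36 ≥ 21 ✓; dept Legal ✗ → not eligible.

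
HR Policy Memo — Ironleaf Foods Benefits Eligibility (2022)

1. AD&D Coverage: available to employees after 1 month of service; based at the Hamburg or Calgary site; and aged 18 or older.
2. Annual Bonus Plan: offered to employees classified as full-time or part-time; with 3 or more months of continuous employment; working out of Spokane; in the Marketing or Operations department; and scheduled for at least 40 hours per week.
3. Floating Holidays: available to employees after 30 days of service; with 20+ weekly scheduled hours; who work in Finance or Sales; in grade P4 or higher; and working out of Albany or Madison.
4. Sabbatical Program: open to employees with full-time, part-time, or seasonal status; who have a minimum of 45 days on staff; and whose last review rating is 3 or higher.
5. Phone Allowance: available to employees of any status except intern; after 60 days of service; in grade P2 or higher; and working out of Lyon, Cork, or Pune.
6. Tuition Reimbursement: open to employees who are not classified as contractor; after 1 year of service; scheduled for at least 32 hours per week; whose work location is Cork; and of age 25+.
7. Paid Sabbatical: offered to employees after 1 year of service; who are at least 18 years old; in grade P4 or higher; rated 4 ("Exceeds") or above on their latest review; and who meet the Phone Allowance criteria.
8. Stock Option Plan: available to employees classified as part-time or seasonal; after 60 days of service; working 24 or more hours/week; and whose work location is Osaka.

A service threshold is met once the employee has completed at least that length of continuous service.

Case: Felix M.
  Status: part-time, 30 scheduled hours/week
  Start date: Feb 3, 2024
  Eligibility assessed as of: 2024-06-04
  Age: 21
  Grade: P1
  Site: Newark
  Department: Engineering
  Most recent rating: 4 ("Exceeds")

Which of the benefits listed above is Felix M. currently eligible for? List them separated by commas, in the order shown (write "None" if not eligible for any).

Service from Feb 3, 2024 to 2024-06-04: 122 days.
AD&D Coverage — service 122 days ≥ 1 month (≈30 days) ✓; site Newark ✗ (not Hamburg or Calgary) → not eligible.
Annual Bonus Plan — status part-time ✓; service 122 days ≥ 3 months (≈90 days) ✓; site Newark ✗ (not Spokane) → not eligible.
Floating Holidays — service 122 days ≥ 30 days ✓; 30 hrs/wk ≥ 20 ✓; dept Engineering ✗ → not eligible.
Sabbatical Program — status part-time ✓; service 122 days ≥ 45 days ✓; rating 4 ≥ 3 ✓ → eligible.
Phone Allowance — status part-time ✓ (not excluded); service 122 days ≥ 60 days ✓; grade P1 < P2 ✗ → not eligible.
Tuition Reimbursement — status part-time ✓ (not excluded); service 122 days < 1 year (≈365 days) ✗ → not eligible.
Paid Sabbatical — service 122 days < 1 year (≈365 days) ✗ → not eligible.
Stock Option Plan — status part-time ✓; service 122 days ≥ 60 days ✓; 30 hrs/wk ≥ 24 ✓; site Newark ✗ (not Osaka) → not eligible.

Sabbatical Program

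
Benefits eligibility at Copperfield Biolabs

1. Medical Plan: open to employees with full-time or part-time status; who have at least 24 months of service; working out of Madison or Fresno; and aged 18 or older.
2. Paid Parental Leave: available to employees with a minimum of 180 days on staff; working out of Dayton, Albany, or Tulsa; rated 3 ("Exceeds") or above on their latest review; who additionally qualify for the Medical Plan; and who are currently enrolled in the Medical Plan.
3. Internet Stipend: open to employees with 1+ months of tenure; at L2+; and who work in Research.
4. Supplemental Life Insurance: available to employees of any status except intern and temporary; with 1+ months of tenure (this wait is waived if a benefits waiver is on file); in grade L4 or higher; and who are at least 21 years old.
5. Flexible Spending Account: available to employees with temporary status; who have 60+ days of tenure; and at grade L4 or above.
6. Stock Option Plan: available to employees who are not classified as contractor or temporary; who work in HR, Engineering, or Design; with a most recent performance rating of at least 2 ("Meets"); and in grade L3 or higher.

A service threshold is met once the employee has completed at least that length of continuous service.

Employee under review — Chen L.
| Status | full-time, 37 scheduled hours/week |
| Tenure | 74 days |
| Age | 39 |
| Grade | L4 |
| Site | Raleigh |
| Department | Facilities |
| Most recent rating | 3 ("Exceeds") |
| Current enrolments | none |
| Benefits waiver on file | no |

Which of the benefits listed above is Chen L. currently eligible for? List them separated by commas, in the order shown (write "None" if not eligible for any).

Medical Plan — status full-time ✓; service 74 days < 24 months (≈720 days) ✗ → not eligible.
Paid Parental Leave — service 74 days < 180 days ✗ → not eligible.
Internet Stipend — service 74 days ≥ 1 month (≈30 days) ✓; grade L4 ≥ L2 ✓; dept Facilities ✗ → not eligible.
Supplemental Life Insurance — status full-time ✓ (not excluded); no waiver, service 74 days ≥ 1 month (≈30 days) ✓; grade L4 ≥ L4 ✓; age 39 ≥ 21 ✓ → eligible.
Flexible Spending Account — status full-time ✗ (requires temporary) → not eligible.
Stock Option Plan — status full-time ✓ (not excluded); dept Facilities ✗ → not eligible.

Supplemental Life Insurance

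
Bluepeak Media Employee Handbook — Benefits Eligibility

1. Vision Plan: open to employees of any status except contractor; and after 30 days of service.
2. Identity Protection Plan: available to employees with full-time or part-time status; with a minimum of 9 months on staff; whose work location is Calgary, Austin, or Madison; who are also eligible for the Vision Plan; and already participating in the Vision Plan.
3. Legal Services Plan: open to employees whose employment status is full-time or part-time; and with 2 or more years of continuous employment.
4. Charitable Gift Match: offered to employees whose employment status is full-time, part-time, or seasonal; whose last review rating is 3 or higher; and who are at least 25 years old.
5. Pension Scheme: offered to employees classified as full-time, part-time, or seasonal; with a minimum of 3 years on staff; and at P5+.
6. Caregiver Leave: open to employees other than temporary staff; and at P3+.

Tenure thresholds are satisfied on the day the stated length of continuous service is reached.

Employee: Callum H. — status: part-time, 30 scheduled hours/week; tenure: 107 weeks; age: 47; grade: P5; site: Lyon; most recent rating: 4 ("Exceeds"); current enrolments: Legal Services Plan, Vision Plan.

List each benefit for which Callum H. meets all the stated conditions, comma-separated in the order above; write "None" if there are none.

Vision Plan — status part-time ✓ (not excluded); service 107 weeks ≥ 30 days ✓ → eligible.
Identity Protection Plan — status part-time ✓; service 107 weeks ≥ 9 months (≈270 days) ✓; site Lyon ✗ (not Calgary, Austin, or Madison) → not eligible.
Legal Services Plan — status part-time ✓; service 107 weeks ≥ 2 years (≈730 days) ✓ → eligible.
Charitable Gift Match — status part-time ✓; rating 4 ≥ 3 ✓; age 47 ≥ 25 ✓ → eligible.
Pension Scheme — status part-time ✓; service 107 weeks < 3 years (≈1095 days) ✗ → not eligible.
Caregiver Leave — status part-time ✓ (not excluded); grade P5 ≥ P3 ✓ → eligible.

Vision Plan, Legal Services Plan, Charitable Gift Match, Caregiver Leave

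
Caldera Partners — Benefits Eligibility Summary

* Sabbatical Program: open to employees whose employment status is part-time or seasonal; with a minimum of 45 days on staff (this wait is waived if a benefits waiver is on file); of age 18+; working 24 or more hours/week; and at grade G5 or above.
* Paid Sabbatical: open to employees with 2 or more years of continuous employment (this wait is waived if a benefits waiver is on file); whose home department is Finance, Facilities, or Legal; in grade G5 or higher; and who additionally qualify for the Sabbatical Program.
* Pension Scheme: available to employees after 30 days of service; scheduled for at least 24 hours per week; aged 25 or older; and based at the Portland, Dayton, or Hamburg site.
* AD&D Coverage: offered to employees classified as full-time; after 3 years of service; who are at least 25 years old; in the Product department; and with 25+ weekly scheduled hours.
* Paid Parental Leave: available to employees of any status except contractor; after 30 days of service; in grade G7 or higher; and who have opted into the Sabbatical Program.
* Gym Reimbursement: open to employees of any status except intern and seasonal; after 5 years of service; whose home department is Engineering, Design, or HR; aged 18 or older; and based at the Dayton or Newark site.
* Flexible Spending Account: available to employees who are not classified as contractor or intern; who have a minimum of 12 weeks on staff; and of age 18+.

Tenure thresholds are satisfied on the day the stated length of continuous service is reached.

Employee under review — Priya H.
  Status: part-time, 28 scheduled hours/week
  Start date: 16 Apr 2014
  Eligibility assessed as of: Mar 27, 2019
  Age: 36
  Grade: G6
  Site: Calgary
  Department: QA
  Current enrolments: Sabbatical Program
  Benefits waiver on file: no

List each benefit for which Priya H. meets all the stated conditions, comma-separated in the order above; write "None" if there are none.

Sabbatical Program, Flexible Spending Account

Service from 16 Apr 2014 to Mar 27, 2019: 1806 days.
Sabbatical Program — status part-time ✓; no waiver, service 1806 days ≥ 45 days ✓; age 36 ≥ 18 ✓; 28 hrs/wk ≥ 24 ✓; grade G6 ≥ G5 ✓ → eligible.
Paid Sabbatical — no waiver, service 1806 days ≥ 2 years (≈730 days) ✓; dept QA ✗ → not eligible.
Pension Scheme — service 1806 days ≥ 30 days ✓; 28 hrs/wk ≥ 24 ✓; age 36 ≥ 25 ✓; site Calgary ✗ (not Portland, Dayton, or Hamburg) → not eligible.
AD&D Coverage — status part-time ✗ (requires full-time) → not eligible.
Paid Parental Leave — status part-time ✓ (not excluded); service 1806 days ≥ 30 days ✓; grade G6 < G7 ✗ → not eligible.
Gym Reimbursement — status part-time ✓ (not excluded); service 1806 days < 5 years (≈1825 days) ✗ → not eligible.
Flexible Spending Account — status part-time ✓ (not excluded); service 1806 days ≥ 12 weeks (≈84 days) ✓; age 36 ≥ 18 ✓ → eligible.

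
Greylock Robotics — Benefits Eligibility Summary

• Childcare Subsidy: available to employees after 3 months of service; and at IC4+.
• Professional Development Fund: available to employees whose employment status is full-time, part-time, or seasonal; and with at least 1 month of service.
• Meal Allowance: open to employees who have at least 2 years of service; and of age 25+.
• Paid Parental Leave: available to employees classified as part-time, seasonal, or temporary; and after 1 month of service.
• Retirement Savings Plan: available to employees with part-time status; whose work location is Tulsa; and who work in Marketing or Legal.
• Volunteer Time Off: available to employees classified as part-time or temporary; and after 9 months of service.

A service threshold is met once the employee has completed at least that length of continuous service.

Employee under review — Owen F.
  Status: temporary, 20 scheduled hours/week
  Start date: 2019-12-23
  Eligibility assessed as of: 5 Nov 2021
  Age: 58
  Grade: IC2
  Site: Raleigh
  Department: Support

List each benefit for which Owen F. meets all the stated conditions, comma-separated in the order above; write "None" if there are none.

Service from 2019-12-23 to 5 Nov 2021: 683 days.
Childcare Subsidy — service 683 days ≥ 3 months (≈90 days) ✓; grade IC2 < IC4 ✗ → not eligible.
Professional Development Fund — status temporary ✗ (requires full-time, part-time, or seasonal) → not eligible.
Meal Allowance — service 683 days < 2 years (≈730 days) ✗ → not eligible.
Paid Parental Leave — status temporary ✓; service 683 days ≥ 1 month (≈30 days) ✓ → eligible.
Retirement Savings Plan — status temporary ✗ (requires part-time) → not eligible.
Volunteer Time Off — status temporary ✓; service 683 days ≥ 9 months (≈270 days) ✓ → eligible.

Paid Parental Leave, Volunteer Time Off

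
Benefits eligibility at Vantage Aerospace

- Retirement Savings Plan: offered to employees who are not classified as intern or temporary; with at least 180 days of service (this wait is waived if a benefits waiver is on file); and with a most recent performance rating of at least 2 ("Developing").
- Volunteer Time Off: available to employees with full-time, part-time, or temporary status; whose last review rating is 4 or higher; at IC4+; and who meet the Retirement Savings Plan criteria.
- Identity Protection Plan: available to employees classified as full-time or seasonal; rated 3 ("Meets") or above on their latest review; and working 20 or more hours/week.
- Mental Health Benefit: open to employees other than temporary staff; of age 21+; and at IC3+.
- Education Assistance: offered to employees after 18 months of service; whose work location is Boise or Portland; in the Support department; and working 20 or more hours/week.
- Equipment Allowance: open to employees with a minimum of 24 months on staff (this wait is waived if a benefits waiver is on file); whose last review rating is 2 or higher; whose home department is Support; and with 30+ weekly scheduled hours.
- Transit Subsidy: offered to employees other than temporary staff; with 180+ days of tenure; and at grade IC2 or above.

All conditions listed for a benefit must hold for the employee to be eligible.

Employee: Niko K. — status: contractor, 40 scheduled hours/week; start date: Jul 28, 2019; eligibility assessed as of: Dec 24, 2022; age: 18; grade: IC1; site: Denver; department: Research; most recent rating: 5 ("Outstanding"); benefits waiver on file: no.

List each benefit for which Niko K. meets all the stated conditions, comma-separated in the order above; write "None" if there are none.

Service from Jul 28, 2019 to Dec 24, 2022: 1245 days.
Retirement Savings Plan — status contractor ✓ (not excluded); no waiver, service 1245 days ≥ 180 days ✓; rating 5 ≥ 2 ✓ → eligible.
Volunteer Time Off — status contractor ✗ (requires full-time, part-time, or temporary) → not eligible.
Identity Protection Plan — status contractor ✗ (requires full-time or seasonal) → not eligible.
Mental Health Benefit — status contractor ✓ (not excluded); age 18 < 21 ✗ → not eligible.
Education Assistance — service 1245 days ≥ 18 months (≈540 days) ✓; site Denver ✗ (not Boise or Portland) → not eligible.
Equipment Allowance — no waiver, service 1245 days ≥ 24 months (≈720 days) ✓; rating 5 ≥ 2 ✓; dept Research ✗ → not eligible.
Transit Subsidy — status contractor ✓ (not excluded); service 1245 days ≥ 180 days ✓; grade IC1 < IC2 ✗ → not eligible.

Retirement Savings Plan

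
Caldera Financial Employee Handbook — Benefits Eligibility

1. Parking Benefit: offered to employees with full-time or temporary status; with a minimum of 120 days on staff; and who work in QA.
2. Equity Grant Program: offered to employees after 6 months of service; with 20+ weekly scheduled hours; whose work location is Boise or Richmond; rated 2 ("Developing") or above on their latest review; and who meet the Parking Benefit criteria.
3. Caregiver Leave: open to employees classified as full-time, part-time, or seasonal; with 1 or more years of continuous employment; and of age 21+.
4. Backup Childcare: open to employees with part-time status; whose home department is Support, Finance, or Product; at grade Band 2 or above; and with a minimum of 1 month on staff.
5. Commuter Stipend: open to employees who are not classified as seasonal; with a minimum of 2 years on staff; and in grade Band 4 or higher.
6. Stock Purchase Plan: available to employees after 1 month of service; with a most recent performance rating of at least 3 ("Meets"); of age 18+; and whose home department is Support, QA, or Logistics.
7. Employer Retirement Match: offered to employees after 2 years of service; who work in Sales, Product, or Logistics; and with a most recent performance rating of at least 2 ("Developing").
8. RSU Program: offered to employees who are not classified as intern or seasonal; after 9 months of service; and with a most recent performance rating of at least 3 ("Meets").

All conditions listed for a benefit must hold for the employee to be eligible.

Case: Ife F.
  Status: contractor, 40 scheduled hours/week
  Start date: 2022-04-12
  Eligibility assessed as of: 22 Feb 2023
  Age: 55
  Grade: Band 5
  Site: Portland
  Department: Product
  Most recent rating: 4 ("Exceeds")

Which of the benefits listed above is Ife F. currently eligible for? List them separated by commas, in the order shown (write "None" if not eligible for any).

RSU Program

Service from 2022-04-12 to 22 Feb 2023: 316 days.
Parking Benefit — status contractor ✗ (requires full-time or temporary) → not eligible.
Equity Grant Program — service 316 days ≥ 6 months (≈180 days) ✓; 40 hrs/wk ≥ 20 ✓; site Portland ✗ (not Boise or Richmond) → not eligible.
Caregiver Leave — status contractor ✗ (requires full-time, part-time, or seasonal) → not eligible.
Backup Childcare — status contractor ✗ (requires part-time) → not eligible.
Commuter Stipend — status contractor ✓ (not excluded); service 316 days < 2 years (≈730 days) ✗ → not eligible.
Stock Purchase Plan — service 316 days ≥ 1 month (≈30 days) ✓; rating 4 ≥ 3 ✓; age 55 ≥ 18 ✓; dept Product ✗ → not eligible.
Employer Retirement Match — service 316 days < 2 years (≈730 days) ✗ → not eligible.
RSU Program — status contractor ✓ (not excluded); service 316 days ≥ 9 months (≈270 days) ✓; rating 4 ≥ 3 ✓ → eligible.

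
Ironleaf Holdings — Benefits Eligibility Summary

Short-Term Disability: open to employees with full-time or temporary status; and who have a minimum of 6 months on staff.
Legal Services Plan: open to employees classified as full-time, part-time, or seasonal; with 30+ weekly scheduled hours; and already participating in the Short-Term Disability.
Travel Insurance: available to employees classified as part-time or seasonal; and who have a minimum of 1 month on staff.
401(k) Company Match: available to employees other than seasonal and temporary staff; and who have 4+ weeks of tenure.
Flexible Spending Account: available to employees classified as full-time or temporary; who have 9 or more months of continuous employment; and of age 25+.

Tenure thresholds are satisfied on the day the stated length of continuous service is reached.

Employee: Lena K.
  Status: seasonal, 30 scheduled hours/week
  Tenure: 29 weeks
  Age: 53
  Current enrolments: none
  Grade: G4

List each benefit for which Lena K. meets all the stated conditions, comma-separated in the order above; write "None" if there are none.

Short-Term Disability — status seasonal ✗ (requires full-time or temporary) → not eligible.
Legal Services Plan — status seasonal ✓; 30 hrs/wk ≥ 30 ✓; not enrolled in Short-Term Disability ✗ → not eligible.
Travel Insurance — status seasonal ✓; service 29 weeks ≥ 1 month (≈30 days) ✓ → eligible.
401(k) Company Match — status seasonal ✗ (excluded) → not eligible.
Flexible Spending Account — status seasonal ✗ (requires full-time or temporary) → not eligible.

Travel Insurance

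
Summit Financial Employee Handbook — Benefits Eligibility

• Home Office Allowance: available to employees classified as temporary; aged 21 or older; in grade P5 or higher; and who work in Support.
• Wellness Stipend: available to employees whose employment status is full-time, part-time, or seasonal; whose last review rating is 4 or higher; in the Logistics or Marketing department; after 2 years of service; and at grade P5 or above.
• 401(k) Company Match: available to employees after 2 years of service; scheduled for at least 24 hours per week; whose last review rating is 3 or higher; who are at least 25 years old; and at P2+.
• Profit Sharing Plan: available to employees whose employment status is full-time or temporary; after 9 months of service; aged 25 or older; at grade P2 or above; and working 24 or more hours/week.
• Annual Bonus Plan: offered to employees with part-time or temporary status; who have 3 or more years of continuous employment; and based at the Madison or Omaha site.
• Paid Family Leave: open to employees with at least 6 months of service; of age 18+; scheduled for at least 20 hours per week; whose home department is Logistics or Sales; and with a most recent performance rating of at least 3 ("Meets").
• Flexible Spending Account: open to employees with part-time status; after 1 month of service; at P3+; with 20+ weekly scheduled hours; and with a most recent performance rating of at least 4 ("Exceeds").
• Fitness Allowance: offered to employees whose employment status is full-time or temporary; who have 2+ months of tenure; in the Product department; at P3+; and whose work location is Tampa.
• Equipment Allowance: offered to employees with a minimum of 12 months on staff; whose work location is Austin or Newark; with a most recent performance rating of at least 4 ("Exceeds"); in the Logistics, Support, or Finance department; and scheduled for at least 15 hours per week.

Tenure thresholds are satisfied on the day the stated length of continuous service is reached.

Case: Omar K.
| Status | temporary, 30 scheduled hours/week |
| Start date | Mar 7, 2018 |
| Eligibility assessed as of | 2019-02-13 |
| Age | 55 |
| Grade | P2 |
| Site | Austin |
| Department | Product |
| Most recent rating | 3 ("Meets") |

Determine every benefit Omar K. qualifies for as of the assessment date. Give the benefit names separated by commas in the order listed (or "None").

Service from Mar 7, 2018 to 2019-02-13: 343 days.
Home Office Allowance — status temporary ✓; age 55 ≥ 21 ✓; grade P2 < P5 ✗ → not eligible.
Wellness Stipend — status temporary ✗ (requires full-time, part-time, or seasonal) → not eligible.
401(k) Company Match — service 343 days < 2 years (≈730 days) ✗ → not eligible.
Profit Sharing Plan — status temporary ✓; service 343 days ≥ 9 months (≈270 days) ✓; age 55 ≥ 25 ✓; grade P2 ≥ P2 ✓; 30 hrs/wk ≥ 24 ✓ → eligible.
Annual Bonus Plan — status temporary ✓; service 343 days < 3 years (≈1095 days) ✗ → not eligible.
Paid Family Leave — service 343 days ≥ 6 months (≈180 days) ✓; age 55 ≥ 18 ✓; 30 hrs/wk ≥ 20 ✓; dept Product ✗ → not eligible.
Flexible Spending Account — status temporary ✗ (requires part-time) → not eligible.
Fitness Allowance — status temporary ✓; service 343 days ≥ 2 months (≈60 days) ✓; dept Product ✓; grade P2 < P3 ✗ → not eligible.
Equipment Allowance — service 343 days < 12 months (≈360 days) ✗ → not eligible.

Profit Sharing Plan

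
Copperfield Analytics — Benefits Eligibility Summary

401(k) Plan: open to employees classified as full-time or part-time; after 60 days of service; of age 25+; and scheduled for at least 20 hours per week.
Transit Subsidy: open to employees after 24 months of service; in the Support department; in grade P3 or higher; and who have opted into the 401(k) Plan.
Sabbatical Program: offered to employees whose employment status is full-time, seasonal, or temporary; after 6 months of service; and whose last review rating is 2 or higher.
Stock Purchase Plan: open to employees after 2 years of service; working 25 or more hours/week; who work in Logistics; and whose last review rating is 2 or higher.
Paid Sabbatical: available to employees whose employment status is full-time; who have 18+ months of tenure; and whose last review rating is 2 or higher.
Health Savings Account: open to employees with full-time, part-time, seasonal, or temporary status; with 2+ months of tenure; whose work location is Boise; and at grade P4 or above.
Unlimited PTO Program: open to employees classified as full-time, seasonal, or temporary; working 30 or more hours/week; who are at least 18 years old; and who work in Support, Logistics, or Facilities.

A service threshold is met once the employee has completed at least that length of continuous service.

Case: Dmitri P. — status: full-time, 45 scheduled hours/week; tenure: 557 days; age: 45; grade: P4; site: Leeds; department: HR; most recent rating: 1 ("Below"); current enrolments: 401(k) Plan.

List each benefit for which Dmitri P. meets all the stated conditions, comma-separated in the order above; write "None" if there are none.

401(k) Plan — status full-time ✓; service 557 days ≥ 60 days ✓; age 45 ≥ 25 ✓; 45 hrs/wk ≥ 20 ✓ → eligible.
Transit Subsidy — service 557 days < 24 months (≈720 days) ✗ → not eligible.
Sabbatical Program — status full-time ✓; service 557 days ≥ 6 months (≈180 days) ✓; rating 1 < 2 ✗ → not eligible.
Stock Purchase Plan — service 557 days < 2 years (≈730 days) ✗ → not eligible.
Paid Sabbatical — status full-time ✓; service 557 days ≥ 18 months (≈540 days) ✓; rating 1 < 2 ✗ → not eligible.
Health Savings Account — status full-time ✓; service 557 days ≥ 2 months (≈60 days) ✓; site Leeds ✗ (not Boise) → not eligible.
Unlimited PTO Program — status full-time ✓; 45 hrs/wk ≥ 30 ✓; age 45 ≥ 18 ✓; dept HR ✗ → not eligible.

401(k) Plan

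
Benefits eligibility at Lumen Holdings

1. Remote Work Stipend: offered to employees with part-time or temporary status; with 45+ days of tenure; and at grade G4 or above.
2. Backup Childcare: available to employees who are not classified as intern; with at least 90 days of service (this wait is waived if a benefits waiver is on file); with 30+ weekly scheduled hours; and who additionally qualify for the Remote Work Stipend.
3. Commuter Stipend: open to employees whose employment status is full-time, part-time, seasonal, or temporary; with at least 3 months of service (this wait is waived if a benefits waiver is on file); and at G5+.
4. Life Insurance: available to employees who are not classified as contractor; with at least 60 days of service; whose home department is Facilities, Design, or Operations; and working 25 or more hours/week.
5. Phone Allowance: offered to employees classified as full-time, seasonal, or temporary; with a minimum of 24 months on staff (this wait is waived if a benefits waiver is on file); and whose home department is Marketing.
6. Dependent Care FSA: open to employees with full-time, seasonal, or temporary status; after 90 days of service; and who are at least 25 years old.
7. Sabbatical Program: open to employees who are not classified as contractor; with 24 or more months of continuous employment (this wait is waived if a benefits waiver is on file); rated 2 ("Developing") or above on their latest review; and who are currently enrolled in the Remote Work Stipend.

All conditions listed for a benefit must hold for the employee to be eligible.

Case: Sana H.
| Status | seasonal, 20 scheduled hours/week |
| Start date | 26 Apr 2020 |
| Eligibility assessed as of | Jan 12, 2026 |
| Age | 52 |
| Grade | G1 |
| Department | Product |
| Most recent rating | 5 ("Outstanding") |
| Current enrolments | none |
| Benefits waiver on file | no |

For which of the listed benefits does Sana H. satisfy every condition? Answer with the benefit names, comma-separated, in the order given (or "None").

Dependent Care FSA

Service from 26 Apr 2020 to Jan 12, 2026: 2087 days.
Remote Work Stipend — status seasonal ✗ (requires part-time or temporary) → not eligible.
Backup Childcare — status seasonal ✓ (not excluded); no waiver, service 2087 days ≥ 90 days ✓; 20 hrs/wk < 30 ✗ → not eligible.
Commuter Stipend — status seasonal ✓; no waiver, service 2087 days ≥ 3 months (≈90 days) ✓; grade G1 < G5 ✗ → not eligible.
Life Insurance — status seasonal ✓ (not excluded); service 2087 days ≥ 60 days ✓; dept Product ✗ → not eligible.
Phone Allowance — status seasonal ✓; no waiver, service 2087 days ≥ 24 months (≈720 days) ✓; dept Product ✗ → not eligible.
Dependent Care FSA — status seasonal ✓; service 2087 days ≥ 90 days ✓; age 52 ≥ 25 ✓ → eligible.
Sabbatical Program — status seasonal ✓ (not excluded); no waiver, service 2087 days ≥ 24 months (≈720 days) ✓; rating 5 ≥ 2 ✓; not enrolled in Remote Work Stipend ✗ → not eligible.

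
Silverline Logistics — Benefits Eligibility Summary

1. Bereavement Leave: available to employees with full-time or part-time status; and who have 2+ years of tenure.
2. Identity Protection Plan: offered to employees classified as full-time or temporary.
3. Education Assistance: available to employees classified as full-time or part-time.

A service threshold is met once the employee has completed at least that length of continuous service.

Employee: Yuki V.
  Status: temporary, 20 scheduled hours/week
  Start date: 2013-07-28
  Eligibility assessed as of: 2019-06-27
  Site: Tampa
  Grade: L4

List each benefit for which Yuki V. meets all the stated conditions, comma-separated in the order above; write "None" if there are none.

Service from 2013-07-28 to 2019-06-27: 2160 days.
Bereavement Leave — status temporary ✗ (requires full-time or part-time) → not eligible.
Identity Protection Plan — status temporary ✓ → eligible.
Education Assistance — status temporary ✗ (requires full-time or part-time) → not eligible.

Identity Protection Plan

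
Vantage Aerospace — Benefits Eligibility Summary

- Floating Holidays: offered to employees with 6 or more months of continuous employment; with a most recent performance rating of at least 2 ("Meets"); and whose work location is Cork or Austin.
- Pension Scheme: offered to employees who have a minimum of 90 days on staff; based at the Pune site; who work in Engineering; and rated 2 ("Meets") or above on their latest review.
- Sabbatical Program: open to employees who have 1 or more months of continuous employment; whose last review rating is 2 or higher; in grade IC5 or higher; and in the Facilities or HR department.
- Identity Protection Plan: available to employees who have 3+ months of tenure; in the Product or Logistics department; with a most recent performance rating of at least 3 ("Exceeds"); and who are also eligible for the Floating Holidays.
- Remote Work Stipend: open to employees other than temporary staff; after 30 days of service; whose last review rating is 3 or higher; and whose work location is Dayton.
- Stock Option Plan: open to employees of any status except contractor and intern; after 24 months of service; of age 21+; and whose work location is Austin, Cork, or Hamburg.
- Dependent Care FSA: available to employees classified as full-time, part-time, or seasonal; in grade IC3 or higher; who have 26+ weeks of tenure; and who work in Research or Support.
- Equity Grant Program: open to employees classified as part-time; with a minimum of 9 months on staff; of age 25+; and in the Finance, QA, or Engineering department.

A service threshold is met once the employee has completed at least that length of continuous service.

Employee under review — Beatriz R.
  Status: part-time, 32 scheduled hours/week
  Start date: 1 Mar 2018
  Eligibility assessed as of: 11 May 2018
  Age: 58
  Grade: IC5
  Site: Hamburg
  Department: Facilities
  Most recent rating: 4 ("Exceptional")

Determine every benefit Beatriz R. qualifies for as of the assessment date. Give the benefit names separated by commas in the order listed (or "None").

Service from 1 Mar 2018 to 11 May 2018: 71 days.
Floating Holidays — service 71 days < 6 months (≈180 days) ✗ → not eligible.
Pension Scheme — service 71 days < 90 days ✗ → not eligible.
Sabbatical Program — service 71 days ≥ 1 month (≈30 days) ✓; rating 4 ≥ 2 ✓; grade IC5 ≥ IC5 ✓; dept Facilities ✓ → eligible.
Identity Protection Plan — service 71 days < 3 months (≈90 days) ✗ → not eligible.
Remote Work Stipend — status part-time ✓ (not excluded); service 71 days ≥ 30 days ✓; rating 4 ≥ 3 ✓; site Hamburg ✗ (not Dayton) → not eligible.
Stock Option Plan — status part-time ✓ (not excluded); service 71 days < 24 months (≈720 days) ✗ → not eligible.
Dependent Care FSA — status part-time ✓; grade IC5 ≥ IC3 ✓; service 71 days < 26 weeks (≈182 days) ✗ → not eligible.
Equity Grant Program — status part-time ✓; service 71 days < 9 months (≈270 days) ✗ → not eligible.

Sabbatical Program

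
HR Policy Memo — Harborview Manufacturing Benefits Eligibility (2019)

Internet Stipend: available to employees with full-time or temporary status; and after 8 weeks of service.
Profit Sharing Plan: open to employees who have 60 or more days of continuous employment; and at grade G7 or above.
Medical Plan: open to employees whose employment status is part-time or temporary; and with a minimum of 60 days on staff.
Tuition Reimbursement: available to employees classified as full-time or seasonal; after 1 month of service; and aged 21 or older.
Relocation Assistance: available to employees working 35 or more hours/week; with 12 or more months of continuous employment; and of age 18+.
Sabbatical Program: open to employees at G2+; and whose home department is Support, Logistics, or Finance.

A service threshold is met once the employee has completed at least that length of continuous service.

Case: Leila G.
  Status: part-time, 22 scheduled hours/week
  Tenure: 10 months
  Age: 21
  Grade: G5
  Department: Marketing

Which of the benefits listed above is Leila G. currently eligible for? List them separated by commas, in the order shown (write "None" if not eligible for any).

Internet Stipend — status part-time ✗ (requires full-time or temporary) → not eligible.
Profit Sharing Plan — service 10 months ≥ 60 days ✓; grade G5 < G7 ✗ → not eligible.
Medical Plan — status part-time ✓; service 10 months ≥ 60 days ✓ → eligible.
Tuition Reimbursement — status part-time ✗ (requires full-time or seasonal) → not eligible.
Relocation Assistance — 22 hrs/wk < 35 ✗ → not eligible.
Sabbatical Program — grade G5 ≥ G2 ✓; dept Marketing ✗ → not eligible.

Medical Plan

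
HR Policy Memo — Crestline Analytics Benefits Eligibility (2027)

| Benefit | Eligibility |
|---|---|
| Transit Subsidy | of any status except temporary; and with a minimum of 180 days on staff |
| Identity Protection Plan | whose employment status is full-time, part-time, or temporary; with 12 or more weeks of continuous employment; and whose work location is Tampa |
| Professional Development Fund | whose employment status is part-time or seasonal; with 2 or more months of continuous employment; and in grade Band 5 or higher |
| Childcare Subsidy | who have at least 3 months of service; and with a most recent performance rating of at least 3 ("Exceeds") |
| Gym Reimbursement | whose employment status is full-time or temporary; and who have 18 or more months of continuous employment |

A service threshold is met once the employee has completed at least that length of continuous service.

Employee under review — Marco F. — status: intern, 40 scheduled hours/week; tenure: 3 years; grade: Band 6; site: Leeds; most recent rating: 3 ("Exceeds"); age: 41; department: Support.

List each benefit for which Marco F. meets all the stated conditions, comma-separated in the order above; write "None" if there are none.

Transit Subsidy — status intern ✓ (not excluded); service 3 years ≥ 180 days ✓ → eligible.
Identity Protection Plan — status intern ✗ (requires full-time, part-time, or temporary) → not eligible.
Professional Development Fund — status intern ✗ (requires part-time or seasonal) → not eligible.
Childcare Subsidy — service 3 years ≥ 3 months (≈90 days) ✓; rating 3 ≥ 3 ✓ → eligible.
Gym Reimbursement — status intern ✗ (requires full-time or temporary) → not eligible.

Transit Subsidy, Childcare Subsidy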